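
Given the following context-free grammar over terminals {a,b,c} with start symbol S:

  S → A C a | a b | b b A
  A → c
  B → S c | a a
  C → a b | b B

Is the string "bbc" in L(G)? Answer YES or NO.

Convert to CNF:
  S -> A X3 | T1 T2 | T2 X4
  A -> c
  B -> S T0 | T1 T1
  C -> T1 T2 | T2 B
  T0 -> c
  T1 -> a
  T2 -> b
  X3 -> C T1
  X4 -> T2 A

Fill CYK table bottom-up:
  T[0,0] 'b' = {T2}  orig:{}
  T[1,1] 'b' = {T2}  orig:{}
  T[2,2] 'c' = {A,T0}  orig:{A}
  T[0,1] 'bb' = ∅
  T[1,2] 'bc' = {X4}  orig:{}
  T[0,2] 'bbc' = {S}

S ∈ T[0,2] ⇒ YES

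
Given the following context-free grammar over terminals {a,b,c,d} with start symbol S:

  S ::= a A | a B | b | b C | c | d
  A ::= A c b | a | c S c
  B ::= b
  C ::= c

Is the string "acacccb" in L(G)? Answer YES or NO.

Convert to CNF:
  S -> T1 C | T2 A | T2 B | b | c | d
  A -> A X3 | T0 X4 | a
  B -> b
  C -> c
  T0 -> c
  T1 -> b
  T2 -> a
  X3 -> T0 T1
  X4 -> S T0

CYK table (by increasing span):
  T[0,0] 'a' = {A,T2}  orig:{A}
  T[1,1] 'c' = {C,S,T0}  orig:{C,S}
  T[2,2] 'a' = {A,T2}  orig:{A}
  T[3,3] 'c' = {C,S,T0}  orig:{C,S}
  T[4,4] 'c' = {C,S,T0}  orig:{C,S}
  T[5,5] 'c' = {C,S,T0}  orig:{C,S}
  T[6,6] 'b' = {B,S,T1}  orig:{B,S}
  T[0,1] 'ac' = ∅
  T[1,2] 'ca' = ∅
  T[2,3] 'ac' = ∅
  T[3,4] 'cc' = {X4}  orig:{}
  T[4,5] 'cc' = {X4}  orig:{}
  T[5,6] 'cb' = {X3}  orig:{}
  T[0,2] 'aca' = ∅
  T[1,3] 'cac' = ∅
  T[2,4] 'acc' = ∅
  T[3,5] 'ccc' = {A}
  T[4,6] 'ccb' = ∅
  T[0,3] 'acac' = ∅
  T[1,4] 'cacc' = ∅
  T[2,5] 'accc' = {S}
  T[3,6] 'cccb' = ∅
  T[0,4] 'acacc' = ∅
  T[1,5] 'caccc' = ∅
  T[2,6] 'acccb' = ∅
  T[0,5] 'acaccc' = ∅
  T[1,6] 'cacccb' = ∅
  T[0,6] 'acacccb' = ∅

S ∉ T[0,6] ⇒ NO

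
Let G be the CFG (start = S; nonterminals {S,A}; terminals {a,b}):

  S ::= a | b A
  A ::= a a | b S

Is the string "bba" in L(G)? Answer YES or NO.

Convert to CNF:
  S -> T1 A | a
  A -> T0 T0 | T1 S
  T0 -> a
  T1 -> b

CYK table (by increasing span):
  T[0,0] 'b' = {T1}  orig:{}
  T[1,1] 'b' = {T1}  orig:{}
  T[2,2] 'a' = {S,T0}  orig:{S}
  T[0,1] 'bb' = ∅
  T[1,2] 'ba' = {A}
  T[0,2] 'bba' = {S}

S ∈ T[0,2] ⇒ YES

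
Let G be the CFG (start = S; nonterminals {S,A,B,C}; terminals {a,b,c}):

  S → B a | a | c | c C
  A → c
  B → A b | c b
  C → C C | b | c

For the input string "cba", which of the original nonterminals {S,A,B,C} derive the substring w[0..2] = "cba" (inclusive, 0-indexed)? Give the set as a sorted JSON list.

Convert to CNF:
  S -> B T2 | T1 C | a | c
  A -> c
  B -> A T0 | T1 T0
  C -> C C | b | c
  T0 -> b
  T1 -> c
  T2 -> a

Fill CYK table bottom-up (cells [i..j] with 0 ≤ i ≤ j ≤ 2 only):
  cell(0,0) c: {A,C,S,T1}  orig:{A,C,S}
  cell(1,1) b: {C,T0}  orig:{C}
  cell(2,2) a: {S,T2}  orig:{S}
  cell(0,1) cb: {B,C,S}
  cell(1,2) ba: ∅
  cell(0,2) cba: {S}

Original NTs in T[0,2] deriving "cba": ["S"]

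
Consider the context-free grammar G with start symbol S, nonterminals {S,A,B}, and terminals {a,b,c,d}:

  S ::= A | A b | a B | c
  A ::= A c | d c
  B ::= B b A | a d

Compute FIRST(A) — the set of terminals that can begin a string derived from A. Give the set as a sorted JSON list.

FIRST iteration:
round 1:
  A via A→d c: +{d}
  B via B→a d: +{a}
  S via S→A: +{d}
  S via S→a B: +{a}
  S via S→c: +{c}
  S: {a,c,d}  A: {d}  B: {a}
round 2: — fixpoint
  S: {a,c,d}  A: {d}  B: {a}

FIRST(A) = ["d"]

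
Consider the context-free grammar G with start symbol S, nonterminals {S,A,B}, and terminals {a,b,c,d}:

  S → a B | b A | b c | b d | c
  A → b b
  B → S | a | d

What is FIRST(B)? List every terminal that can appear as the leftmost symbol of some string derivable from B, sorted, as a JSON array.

FIRST iteration:
round 1:
  A via A→b b: +{b}
  B via B→a: +{a}
  B via B→d: +{d}
  S via S→a B: +{a}
  S via S→b A: +{b}
  S via S→c: +{c}
  S: {a,b,c}  A: {b}  B: {a,d}
round 2:
  B via B→S: +{b,c}
  S: {a,b,c}  A: {b}  B: {a,b,c,d}
round 3: — fixpoint
  S: {a,b,c}  A: {b}  B: {a,b,c,d}

FIRST(B) = ["a", "b", "c", "d"]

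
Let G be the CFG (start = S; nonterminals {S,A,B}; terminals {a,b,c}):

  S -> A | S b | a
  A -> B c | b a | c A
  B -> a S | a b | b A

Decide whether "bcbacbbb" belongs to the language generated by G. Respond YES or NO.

Convert to CNF:
  S -> B T0 | S T1 | T0 A | T1 T2 | a
  A -> B T0 | T0 A | T1 T2
  B -> T1 A | T2 S | T2 T1
  T0 -> c
  T1 -> b
  T2 -> a

CYK fill:
  cell(0,0) b: {T1}  orig:{}
  cell(1,1) c: {T0}  orig:{}
  cell(2,2) b: {T1}  orig:{}
  cell(3,3) a: {S,T2}  orig:{S}
  cell(4,4) c: {T0}  orig:{}
  cell(5,5) b: {T1}  orig:{}
  cell(6,6) b: {T1}  orig:{}
  cell(7,7) b: {T1}  orig:{}
  cell(0,1) bc: ∅
  cell(1,2) cb: ∅
  cell(2,3) ba: {A,S}
  cell(3,4) ac: ∅
  cell(4,5) cb: ∅
  cell(5,6) bb: ∅
  cell(6,7) bb: ∅
  cell(0,2) bcb: ∅
  cell(1,3) cba: {A,S}
  cell(2,4) bac: ∅
  cell(3,5) acb: ∅
  cell(4,6) cbb: ∅
  cell(5,7) bbb: ∅
  cell(0,3) bcba: {B}
  cell(1,4) cbac: ∅
  cell(2,5) bacb: ∅
  cell(3,6) acbb: ∅
  cell(4,7) cbbb: ∅
  cell(0,4) bcbac: {A,S}
  cell(1,5) cbacb: ∅
  cell(2,6) bacbb: ∅
  cell(3,7) acbbb: ∅
  cell(0,5) bcbacb: {S}
  cell(1,6) cbacbb: ∅
  cell(2,7) bacbbb: ∅
  cell(0,6) bcbacbb: {S}
  cell(1,7) cbacbbb: ∅
  cell(0,7) bcbacbbb: {S}

S ∈ T[0,7] ⇒ YES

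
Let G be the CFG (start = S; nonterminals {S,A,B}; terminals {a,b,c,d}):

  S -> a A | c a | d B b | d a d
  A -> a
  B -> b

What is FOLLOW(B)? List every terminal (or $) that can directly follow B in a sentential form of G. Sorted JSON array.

FIRST sets, iterate to fixpoint:
[1]
  A via A→a: +{a}
  B via B→b: +{b}
  S via S→a A: +{a}
  S via S→c a: +{c}
  S via S→d B b: +{d}
  FIRST[S]={a,c,d}  FIRST[A]={a}  FIRST[B]={b}
[2] — fixpoint
  FIRST[S]={a,c,d}  FIRST[A]={a}  FIRST[B]={b}

FOLLOW iteration:
initialize: $ ∈ FOLLOW(S)
pass 1:
  S→a A: FOLLOW(A) ⊇ FOLLOW(S) ⊇ {$}; new: +{$}
  S→d B b: FOLLOW(B) ⊇ FIRST(b) = {b}; new: +{b}
  S: {$}  A: {$}  B: {b}
pass 2: done
  S: {$}  A: {$}  B: {b}

FOLLOW(B) = ["b"]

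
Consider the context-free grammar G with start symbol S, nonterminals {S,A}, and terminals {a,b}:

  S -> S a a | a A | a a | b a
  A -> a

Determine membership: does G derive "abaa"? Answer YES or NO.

CNF form of G:
  S -> S X2 | T0 A | T0 T0 | T1 T0
  A -> a
  T0 -> a
  T1 -> b
  X2 -> T0 T0

CYK fill:
  T[0,0] 'a' = {A,T0}  orig:{A}
  T[1,1] 'b' = {T1}  orig:{}
  T[2,2] 'a' = {A,T0}  orig:{A}
  T[3,3] 'a' = {A,T0}  orig:{A}
  T[0,1] 'ab' = ∅
  T[1,2] 'ba' = {S}
  T[2,3] 'aa' = {S,X2}  orig:{S}
  T[0,2] 'aba' = ∅
  T[1,3] 'baa' = ∅
  T[0,3] 'abaa' = ∅

S ∉ T[0,3] ⇒ NO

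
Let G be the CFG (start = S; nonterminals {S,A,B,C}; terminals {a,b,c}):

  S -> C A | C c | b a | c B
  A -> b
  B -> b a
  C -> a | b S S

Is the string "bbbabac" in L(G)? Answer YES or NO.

CNF form of G:
  S -> C A | C T2 | T0 T1 | T2 B
  A -> b
  B -> T0 T1
  C -> T0 X3 | a
  T0 -> b
  T1 -> a
  T2 -> c
  X3 -> S S

Fill CYK table bottom-up:
  cell(0,0) b: {A,T0}  orig:{A}
  cell(1,1) b: {A,T0}  orig:{A}
  cell(2,2) b: {A,T0}  orig:{A}
  cell(3,3) a: {C,T1}  orig:{C}
  cell(4,4) b: {A,T0}  orig:{A}
  cell(5,5) a: {C,T1}  orig:{C}
  cell(6,6) c: {T2}  orig:{}
  cell(0,1) bb: ∅
  cell(1,2) bb: ∅
  cell(2,3) ba: {B,S}
  cell(3,4) ab: {S}
  cell(4,5) ba: {B,S}
  cell(5,6) ac: {S}
  cell(0,2) bbb: ∅
  cell(1,3) bba: ∅
  cell(2,4) bab: ∅
  cell(3,5) aba: ∅
  cell(4,6) bac: ∅
  cell(0,3) bbba: ∅
  cell(1,4) bbab: ∅
  cell(2,5) baba: {X3}  orig:{}
  cell(3,6) abac: {X3}  orig:{}
  cell(0,4) bbbab: ∅
  cell(1,5) bbaba: {C}
  cell(2,6) babac: {C}
  cell(0,5) bbbaba: ∅
  cell(1,6) bbabac: {S}
  cell(0,6) bbbabac: ∅

S ∉ T[0,6] ⇒ NO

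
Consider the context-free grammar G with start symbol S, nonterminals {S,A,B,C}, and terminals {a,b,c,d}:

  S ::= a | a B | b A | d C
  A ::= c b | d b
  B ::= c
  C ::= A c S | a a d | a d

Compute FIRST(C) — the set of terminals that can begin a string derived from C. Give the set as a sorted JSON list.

Compute FIRST by fixpoint:
pass 1:
  A via A→c b: +{c}
  A via A→d b: +{d}
  B via B→c: +{c}
  C via C→A c S: +{c,d}
  C via C→a a d: +{a}
  S via S→a: +{a}
  S via S→b A: +{b}
  S via S→d C: +{d}
  FIRST(S)={a,b,d}  FIRST(A)={c,d}  FIRST(B)={c}  FIRST(C)={a,c,d}
pass 2: done
  FIRST(S)={a,b,d}  FIRST(A)={c,d}  FIRST(B)={c}  FIRST(C)={a,c,d}

FIRST(C) = ["a", "c", "d"]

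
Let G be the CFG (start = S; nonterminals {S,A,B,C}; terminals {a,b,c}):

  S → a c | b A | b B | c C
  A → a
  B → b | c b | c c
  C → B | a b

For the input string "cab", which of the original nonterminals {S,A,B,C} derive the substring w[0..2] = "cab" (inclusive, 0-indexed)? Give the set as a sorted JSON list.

CNF form of G:
  S -> T0 C | T1 A | T1 B | T2 T0
  A -> a
  B -> T0 T0 | T0 T1 | b
  C -> T0 T0 | T0 T1 | T2 T1 | b
  T0 -> c
  T1 -> b
  T2 -> a

Fill CYK table bottom-up — only the sub-triangle for w[0..2]:
  T[0,0] 'c' = {T0}  orig:{}
  T[1,1] 'a' = {A,T2}  orig:{A}
  T[2,2] 'b' = {B,C,T1}  orig:{B,C}
  T[0,1] 'ca' = ∅
  T[1,2] 'ab' = {C}
  T[0,2] 'cab' = {S}

Original NTs in T[0,2] deriving "cab": ["S"]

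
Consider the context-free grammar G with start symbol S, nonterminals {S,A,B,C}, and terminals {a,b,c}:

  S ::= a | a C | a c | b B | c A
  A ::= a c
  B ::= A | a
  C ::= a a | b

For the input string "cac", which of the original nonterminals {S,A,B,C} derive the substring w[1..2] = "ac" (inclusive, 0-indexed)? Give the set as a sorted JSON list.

Convert to CNF:
  S -> T0 C | T0 T1 | T1 A | T2 B | a
  A -> T0 T1
  B -> T0 T1 | a
  C -> T0 T0 | b
  T0 -> a
  T1 -> c
  T2 -> b

CYK table (by increasing span), restricted to cells inside w[1..2]:
  [1..1]={B,S,T0}  "a"  orig:{B,S}
  [2..2]={T1}  "c"  orig:{}
  [1..2]={A,B,S}  "ac"

Original NTs in T[1,2] deriving "ac": ["A", "B", "S"]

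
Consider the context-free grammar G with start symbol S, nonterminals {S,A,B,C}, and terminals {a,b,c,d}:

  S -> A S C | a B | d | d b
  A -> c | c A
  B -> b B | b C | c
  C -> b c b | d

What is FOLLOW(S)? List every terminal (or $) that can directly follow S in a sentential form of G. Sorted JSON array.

FIRST sets, iterate to fixpoint:
pass 1:
  A via A→c: +{c}
  B via B→b B: +{b}
  B via B→c: +{c}
  C via C→b c b: +{b}
  C via C→d: +{d}
  S via S→A S C: +{c}
  S via S→a B: +{a}
  S via S→d: +{d}
  S: {a,c,d}  A: {c}  B: {b,c}  C: {b,d}
pass 2: done
  S: {a,c,d}  A: {c}  B: {b,c}  C: {b,d}

Compute FOLLOW by fixpoint:
FOLLOW(S) := {$}
pass 1:
  S→A S C: FOLLOW(A) ⊇ FIRST(S) = {a,c,d}; new: +{a,c,d}
  S→A S C: FOLLOW(S) ⊇ FIRST(C) = {b,d}; new: +{b,d}
  S→A S C: FOLLOW(C) ⊇ FOLLOW(S) ⊇ {$,b,d}; new: +{$,b,d}
  S→a B: FOLLOW(B) ⊇ FOLLOW(S) ⊇ {$,b,d}; new: +{$,b,d}
  FOLLOW(S)={$,b,d}  FOLLOW(A)={a,c,d}  FOLLOW(B)={$,b,d}  FOLLOW(C)={$,b,d}
pass 2: (no change)
  FOLLOW(S)={$,b,d}  FOLLOW(A)={a,c,d}  FOLLOW(B)={$,b,d}  FOLLOW(C)={$,b,d}

FOLLOW(S) = ["$", "b", "d"]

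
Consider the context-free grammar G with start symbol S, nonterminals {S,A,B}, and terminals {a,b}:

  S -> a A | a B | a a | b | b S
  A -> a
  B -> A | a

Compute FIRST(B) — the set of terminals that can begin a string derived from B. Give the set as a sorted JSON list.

Compute FIRST by fixpoint:
iter 1:
  A via A→a: +{a}
  B via B→A: +{a}
  S via S→a A: +{a}
  S via S→b: +{b}
  S: {a,b}  A: {a}  B: {a}
iter 2: (no change)
  S: {a,b}  A: {a}  B: {a}

FIRST(B) = ["a"]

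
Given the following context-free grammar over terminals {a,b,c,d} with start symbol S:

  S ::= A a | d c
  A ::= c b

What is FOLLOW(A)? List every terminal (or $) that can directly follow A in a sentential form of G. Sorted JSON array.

FIRST sets, iterate to fixpoint:
[1]
  A via A→c b: +{c}
  S via S→A a: +{c}
  S via S→d c: +{d}
  FIRST(S)={c,d}  FIRST(A)={c}
[2] done
  FIRST(S)={c,d}  FIRST(A)={c}

Compute FOLLOW by fixpoint:
initialize: $ ∈ FOLLOW(S)
round 1:
  S→A a: FOLLOW(A) ⊇ FIRST(a) = {a}; new: +{a}
  FOLLOW[S]={$}  FOLLOW[A]={a}
round 2: done
  FOLLOW[S]={$}  FOLLOW[A]={a}

FOLLOW(A) = ["a"]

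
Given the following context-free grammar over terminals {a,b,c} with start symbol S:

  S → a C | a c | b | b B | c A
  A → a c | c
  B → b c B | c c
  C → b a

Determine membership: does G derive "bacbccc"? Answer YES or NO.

CNF form of G:
  S -> T0 C | T0 T1 | T1 A | T2 B | b
  A -> T0 T1 | c
  B -> T1 T1 | T2 X3
  C -> T2 T0
  T0 -> a
  T1 -> c
  T2 -> b
  X3 -> T1 B

CYK fill:
  T[0,0] 'b' = {S,T2}  orig:{S}
  T[1,1] 'a' = {T0}  orig:{}
  T[2,2] 'c' = {A,T1}  orig:{A}
  T[3,3] 'b' = {S,T2}  orig:{S}
  T[4,4] 'c' = {A,T1}  orig:{A}
  T[5,5] 'c' = {A,T1}  orig:{A}
  T[6,6] 'c' = {A,T1}  orig:{A}
  T[0,1] 'ba' = {C}
  T[1,2] 'ac' = {A,S}
  T[2,3] 'cb' = ∅
  T[3,4] 'bc' = ∅
  T[4,5] 'cc' = {B,S}
  T[5,6] 'cc' = {B,S}
  T[0,2] 'bac' = ∅
  T[1,3] 'acb' = ∅
  T[2,4] 'cbc' = ∅
  T[3,5] 'bcc' = {S}
  T[4,6] 'ccc' = {X3}  orig:{}
  T[0,3] 'bacb' = ∅
  T[1,4] 'acbc' = ∅
  T[2,5] 'cbcc' = ∅
  T[3,6] 'bccc' = {B}
  T[0,4] 'bacbc' = ∅
  T[1,5] 'acbcc' = ∅
  T[2,6] 'cbccc' = {X3}  orig:{}
  T[0,5] 'bacbcc' = ∅
  T[1,6] 'acbccc' = ∅
  T[0,6] 'bacbccc' = ∅

S ∉ T[0,6] ⇒ NO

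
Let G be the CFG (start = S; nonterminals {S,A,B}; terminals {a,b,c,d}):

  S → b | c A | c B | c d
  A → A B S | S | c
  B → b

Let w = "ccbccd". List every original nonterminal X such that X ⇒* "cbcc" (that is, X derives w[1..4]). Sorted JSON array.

Convert to CNF:
  S -> T0 A | T0 B | T0 T1 | b
  A -> A X2 | T0 A | T0 B | T0 T1 | b | c
  B -> b
  T0 -> c
  T1 -> d
  X2 -> B S

CYK table (by increasing span) (cells [i..j] with 1 ≤ i ≤ j ≤ 4 only):
  T[1,1] 'c' = {A,T0}  orig:{A}
  T[2,2] 'b' = {A,B,S}
  T[3,3] 'c' = {A,T0}  orig:{A}
  T[4,4] 'c' = {A,T0}  orig:{A}
  T[1,2] 'cb' = {A,S}
  T[2,3] 'bc' = ∅
  T[3,4] 'cc' = {A,S}
  T[1,3] 'cbc' = ∅
  T[2,4] 'bcc' = {X2}  orig:{}
  T[1,4] 'cbcc' = {A}

Original NTs in T[1,4] deriving "cbcc": ["A"]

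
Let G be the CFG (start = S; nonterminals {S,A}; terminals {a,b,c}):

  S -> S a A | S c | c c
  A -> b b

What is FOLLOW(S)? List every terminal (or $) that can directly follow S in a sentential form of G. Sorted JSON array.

Compute FIRST by fixpoint:
iter 1:
  A via A→b b: +{b}
  S via S→c c: +{c}
  FIRST(S)={c}  FIRST(A)={b}
iter 2: (stable)
  FIRST(S)={c}  FIRST(A)={b}

Compute FOLLOW by fixpoint:
seed FOLLOW(S) with $
[1]
  S→S a A: FOLLOW(S) ⊇ FIRST(a) = {a}; new: +{a}
  S→S a A: FOLLOW(A) ⊇ FOLLOW(S) ⊇ {$,a}; new: +{$,a}
  S→S c: FOLLOW(S) ⊇ FIRST(c) = {c}; new: +{c}
  S: {$,a,c}  A: {$,a}
[2]
  S→S a A: FOLLOW(A) ⊇ FOLLOW(S) ⊇ {$,a,c}; new: +{c}
  S: {$,a,c}  A: {$,a,c}
[3] (stable)
  S: {$,a,c}  A: {$,a,c}

FOLLOW(S) = ["$", "a", "c"]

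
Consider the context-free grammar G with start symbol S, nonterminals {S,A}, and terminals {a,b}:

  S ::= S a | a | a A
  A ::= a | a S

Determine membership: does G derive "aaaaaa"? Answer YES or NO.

CNF form of G:
  S -> S T0 | T0 A | a
  A -> T0 S | a
  T0 -> a

Fill CYK table bottom-up:
  T[0,0] 'a' = {A,S,T0}  orig:{A,S}
  T[1,1] 'a' = {A,S,T0}  orig:{A,S}
  T[2,2] 'a' = {A,S,T0}  orig:{A,S}
  T[3,3] 'a' = {A,S,T0}  orig:{A,S}
  T[4,4] 'a' = {A,S,T0}  orig:{A,S}
  T[5,5] 'a' = {A,S,T0}  orig:{A,S}
  T[0,1] 'aa' = {A,S}
  T[1,2] 'aa' = {A,S}
  T[2,3] 'aa' = {A,S}
  T[3,4] 'aa' = {A,S}
  T[4,5] 'aa' = {A,S}
  T[0,2] 'aaa' = {A,S}
  T[1,3] 'aaa' = {A,S}
  T[2,4] 'aaa' = {A,S}
  T[3,5] 'aaa' = {A,S}
  T[0,3] 'aaaa' = {A,S}
  T[1,4] 'aaaa' = {A,S}
  T[2,5] 'aaaa' = {A,S}
  T[0,4] 'aaaaa' = {A,S}
  T[1,5] 'aaaaa' = {A,S}
  T[0,5] 'aaaaaa' = {A,S}

S ∈ T[0,5] ⇒ YES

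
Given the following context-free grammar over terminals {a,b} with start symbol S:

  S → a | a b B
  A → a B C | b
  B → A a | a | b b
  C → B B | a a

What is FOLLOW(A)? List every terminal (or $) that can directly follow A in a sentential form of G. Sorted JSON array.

FIRST sets, iterate to fixpoint:
[1]
  A via A→a B C: +{a}
  A via A→b: +{b}
  B via B→A a: +{a,b}
  C via C→B B: +{a,b}
  S via S→a: +{a}
  S: {a}  A: {a,b}  B: {a,b}  C: {a,b}
[2] — fixpoint
  S: {a}  A: {a,b}  B: {a,b}  C: {a,b}

Compute FOLLOW by fixpoint:
initialize: $ ∈ FOLLOW(S)
[1]
  A→a B C: FOLLOW(B) ⊇ FIRST(C) = {a,b}; new: +{a,b}
  B→A a: FOLLOW(A) ⊇ FIRST(a) = {a}; new: +{a}
  S→a b B: FOLLOW(B) ⊇ FOLLOW(S) ⊇ {$}; new: +{$}
  FOLLOW[S]={$}  FOLLOW[A]={a}  FOLLOW[B]={$,a,b}  FOLLOW[C]={}
[2]
  A→a B C: FOLLOW(C) ⊇ FOLLOW(A) ⊇ {a}; new: +{a}
  FOLLOW[S]={$}  FOLLOW[A]={a}  FOLLOW[B]={$,a,b}  FOLLOW[C]={a}
[3] (stable)
  FOLLOW[S]={$}  FOLLOW[A]={a}  FOLLOW[B]={$,a,b}  FOLLOW[C]={a}

FOLLOW(A) = ["a"]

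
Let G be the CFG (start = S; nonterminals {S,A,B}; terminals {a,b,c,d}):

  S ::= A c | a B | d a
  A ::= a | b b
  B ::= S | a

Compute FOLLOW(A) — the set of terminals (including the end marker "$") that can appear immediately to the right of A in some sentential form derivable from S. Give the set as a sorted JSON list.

FIRST sets, iterate to fixpoint:
[1]
  A via A→a: +{a}
  A via A→b b: +{b}
  B via B→a: +{a}
  S via S→A c: +{a,b}
  S via S→d a: +{d}
  FIRST(S)={a,b,d}  FIRST(A)={a,b}  FIRST(B)={a}
[2]
  B via B→S: +{b,d}
  FIRST(S)={a,b,d}  FIRST(A)={a,b}  FIRST(B)={a,b,d}
[3] (no change)
  FIRST(S)={a,b,d}  FIRST(A)={a,b}  FIRST(B)={a,b,d}

Compute FOLLOW by fixpoint:
initialize: $ ∈ FOLLOW(S)
iter 1:
  S→A c: FOLLOW(A) ⊇ FIRST(c) = {c}; new: +{c}
  S→a B: FOLLOW(B) ⊇ FOLLOW(S) ⊇ {$}; new: +{$}
  FOLLOW(S)={$}  FOLLOW(A)={c}  FOLLOW(B)={$}
iter 2: done
  FOLLOW(S)={$}  FOLLOW(A)={c}  FOLLOW(B)={$}

FOLLOW(A) = ["c"]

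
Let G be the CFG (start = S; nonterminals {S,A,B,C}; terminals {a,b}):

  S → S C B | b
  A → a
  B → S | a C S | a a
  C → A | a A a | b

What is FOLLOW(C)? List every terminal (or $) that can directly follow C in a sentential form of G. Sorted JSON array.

Compute FIRST by fixpoint:
round 1:
  A via A→a: +{a}
  B via B→a C S: +{a}
  C via C→A: +{a}
  C via C→b: +{b}
  S via S→b: +{b}
  FIRST(S)={b}  FIRST(A)={a}  FIRST(B)={a}  FIRST(C)={a,b}
round 2:
  B via B→S: +{b}
  FIRST(S)={b}  FIRST(A)={a}  FIRST(B)={a,b}  FIRST(C)={a,b}
round 3: done
  FIRST(S)={b}  FIRST(A)={a}  FIRST(B)={a,b}  FIRST(C)={a,b}

FOLLOW sets:
FOLLOW(S) := {$}
pass 1:
  B→a C S: FOLLOW(C) ⊇ FIRST(S) = {b}; new: +{b}
  C→A: FOLLOW(A) ⊇ FOLLOW(C) ⊇ {b}; new: +{b}
  C→a A a: FOLLOW(A) ⊇ FIRST(a) = {a}; new: +{a}
  S→S C B: FOLLOW(S) ⊇ FIRST(C) = {a,b}; new: +{a,b}
  S→S C B: FOLLOW(C) ⊇ FIRST(B) = {a,b}; new: +{a}
  S→S C B: FOLLOW(B) ⊇ FOLLOW(S) ⊇ {$,a,b}; new: +{$,a,b}
  FOLLOW(S)={$,a,b}  FOLLOW(A)={a,b}  FOLLOW(B)={$,a,b}  FOLLOW(C)={a,b}
pass 2: — fixpoint
  FOLLOW(S)={$,a,b}  FOLLOW(A)={a,b}  FOLLOW(B)={$,a,b}  FOLLOW(C)={a,b}

FOLLOW(C) = ["a", "b"]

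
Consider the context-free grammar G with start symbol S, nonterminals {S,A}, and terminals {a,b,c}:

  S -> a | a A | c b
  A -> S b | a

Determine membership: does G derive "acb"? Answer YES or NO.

Convert to CNF:
  S -> T1 A | T2 T0 | a
  A -> S T0 | a
  T0 -> b
  T1 -> a
  T2 -> c

CYK fill:
  cell(0,0) a: {A,S,T1}  orig:{A,S}
  cell(1,1) c: {T2}  orig:{}
  cell(2,2) b: {T0}  orig:{}
  cell(0,1) ac: ∅
  cell(1,2) cb: {S}
  cell(0,2) acb: ∅

S ∉ T[0,2] ⇒ NO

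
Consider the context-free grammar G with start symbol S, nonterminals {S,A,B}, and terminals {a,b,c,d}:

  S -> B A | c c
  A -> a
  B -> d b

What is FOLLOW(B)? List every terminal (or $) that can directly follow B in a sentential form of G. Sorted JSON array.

FIRST sets, iterate to fixpoint:
iter 1:
  A via A→a: +{a}
  B via B→d b: +{d}
  S via S→B A: +{d}
  S via S→c c: +{c}
  FIRST[S]={c,d}  FIRST[A]={a}  FIRST[B]={d}
iter 2: (no change)
  FIRST[S]={c,d}  FIRST[A]={a}  FIRST[B]={d}

FOLLOW sets:
seed FOLLOW(S) with $
iter 1:
  S→B A: FOLLOW(B) ⊇ FIRST(A) = {a}; new: +{a}
  S→B A: FOLLOW(A) ⊇ FOLLOW(S) ⊇ {$}; new: +{$}
  S: {$}  A: {$}  B: {a}
iter 2: (no change)
  S: {$}  A: {$}  B: {a}

FOLLOW(B) = ["a"]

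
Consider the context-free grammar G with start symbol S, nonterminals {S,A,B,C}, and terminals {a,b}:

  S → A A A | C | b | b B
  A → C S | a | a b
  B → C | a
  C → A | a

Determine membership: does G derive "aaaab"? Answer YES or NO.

CNF form of G:
  S -> A X2 | C S | T0 T1 | T1 B | a | b
  A -> C S | T0 T1 | a
  B -> C S | T0 T1 | a
  C -> C S | T0 T1 | a
  T0 -> a
  T1 -> b
  X2 -> A A

CYK fill:
  [0..0]={A,B,C,S,T0}  "a"  orig:{A,B,C,S}
  [1..1]={A,B,C,S,T0}  "a"  orig:{A,B,C,S}
  [2..2]={A,B,C,S,T0}  "a"  orig:{A,B,C,S}
  [3..3]={A,B,C,S,T0}  "a"  orig:{A,B,C,S}
  [4..4]={S,T1}  "b"  orig:{S}
  [0..1]={A,B,C,S,X2}  "aa"  orig:{A,B,C,S}
  [1..2]={A,B,C,S,X2}  "aa"  orig:{A,B,C,S}
  [2..3]={A,B,C,S,X2}  "aa"  orig:{A,B,C,S}
  [3..4]={A,B,C,S}  "ab"
  [0..2]={A,B,C,S,X2}  "aaa"  orig:{A,B,C,S}
  [1..3]={A,B,C,S,X2}  "aaa"  orig:{A,B,C,S}
  [2..4]={A,B,C,S,X2}  "aab"  orig:{A,B,C,S}
  [0..3]={A,B,C,S,X2}  "aaaa"  orig:{A,B,C,S}
  [1..4]={A,B,C,S,X2}  "aaab"  orig:{A,B,C,S}
  [0..4]={A,B,C,S,X2}  "aaaab"  orig:{A,B,C,S}

S ∈ T[0,4] ⇒ YES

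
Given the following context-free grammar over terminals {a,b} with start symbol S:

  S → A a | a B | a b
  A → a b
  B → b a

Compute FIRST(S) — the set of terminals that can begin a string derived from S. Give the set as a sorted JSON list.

FIRST sets, iterate to fixpoint:
round 1:
  A via A→a b: +{a}
  B via B→b a: +{b}
  S via S→A a: +{a}
  FIRST(S)={a}  FIRST(A)={a}  FIRST(B)={b}
round 2: (stable)
  FIRST(S)={a}  FIRST(A)={a}  FIRST(B)={b}

FIRST(S) = ["a"]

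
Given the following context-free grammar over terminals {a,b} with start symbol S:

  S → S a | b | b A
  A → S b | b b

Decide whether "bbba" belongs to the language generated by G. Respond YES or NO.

Convert to CNF:
  S -> S T1 | T0 A | b
  A -> S T0 | T0 T0
  T0 -> b
  T1 -> a

CYK table (by increasing span):
  T[0,0] 'b' = {S,T0}  orig:{S}
  T[1,1] 'b' = {S,T0}  orig:{S}
  T[2,2] 'b' = {S,T0}  orig:{S}
  T[3,3] 'a' = {T1}  orig:{}
  T[0,1] 'bb' = {A}
  T[1,2] 'bb' = {A}
  T[2,3] 'ba' = {S}
  T[0,2] 'bbb' = {S}
  T[1,3] 'bba' = ∅
  T[0,3] 'bbba' = {S}

S ∈ T[0,3] ⇒ YES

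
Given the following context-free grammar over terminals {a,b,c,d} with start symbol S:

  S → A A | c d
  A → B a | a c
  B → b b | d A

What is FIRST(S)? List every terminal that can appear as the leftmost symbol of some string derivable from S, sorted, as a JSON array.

Compute FIRST by fixpoint:
round 1:
  A via A→a c: +{a}
  B via B→b b: +{b}
  B via B→d A: +{d}
  S via S→A A: +{a}
  S via S→c d: +{c}
  S: {a,c}  A: {a}  B: {b,d}
round 2:
  A via A→B a: +{b,d}
  S via S→A A: +{b,d}
  S: {a,b,c,d}  A: {a,b,d}  B: {b,d}
round 3: done
  S: {a,b,c,d}  A: {a,b,d}  B: {b,d}

FIRST(S) = ["a", "b", "c", "d"]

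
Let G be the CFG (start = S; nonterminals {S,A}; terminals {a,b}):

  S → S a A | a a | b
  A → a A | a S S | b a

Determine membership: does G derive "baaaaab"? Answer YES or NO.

Convert to CNF:
  S -> S X3 | T0 T0 | b
  A -> T0 A | T0 X2 | T1 T0
  T0 -> a
  T1 -> b
  X2 -> S S
  X3 -> T0 A

CYK table (by increasing span):
  T[0,0] 'b' = {S,T1}  orig:{S}
  T[1,1] 'a' = {T0}  orig:{}
  T[2,2] 'a' = {T0}  orig:{}
  T[3,3] 'a' = {T0}  orig:{}
  T[4,4] 'a' = {T0}  orig:{}
  T[5,5] 'a' = {T0}  orig:{}
  T[6,6] 'b' = {S,T1}  orig:{S}
  T[0,1] 'ba' = {A}
  T[1,2] 'aa' = {S}
  T[2,3] 'aa' = {S}
  T[3,4] 'aa' = {S}
  T[4,5] 'aa' = {S}
  T[5,6] 'ab' = ∅
  T[0,2] 'baa' = {X2}  orig:{}
  T[1,3] 'aaa' = ∅
  T[2,4] 'aaa' = ∅
  T[3,5] 'aaa' = ∅
  T[4,6] 'aab' = {X2}  orig:{}
  T[0,3] 'baaa' = ∅
  T[1,4] 'aaaa' = {X2}  orig:{}
  T[2,5] 'aaaa' = {X2}  orig:{}
  T[3,6] 'aaab' = {A}
  T[0,4] 'baaaa' = ∅
  T[1,5] 'aaaaa' = {A}
  T[2,6] 'aaaab' = {A,X3}  orig:{A}
  T[0,5] 'baaaaa' = ∅
  T[1,6] 'aaaaab' = {A,X3}  orig:{A}
  T[0,6] 'baaaaab' = {S}

S ∈ T[0,6] ⇒ YES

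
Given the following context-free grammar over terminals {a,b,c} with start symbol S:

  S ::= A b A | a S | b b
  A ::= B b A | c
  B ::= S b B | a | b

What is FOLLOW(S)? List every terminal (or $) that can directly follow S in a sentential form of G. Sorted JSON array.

FIRST iteration:
pass 1:
  A via A→c: +{c}
  B via B→a: +{a}
  B via B→b: +{b}
  S via S→A b A: +{c}
  S via S→a S: +{a}
  S via S→b b: +{b}
  FIRST[S]={a,b,c}  FIRST[A]={c}  FIRST[B]={a,b}
pass 2:
  A via A→B b A: +{a,b}
  B via B→S b B: +{c}
  FIRST[S]={a,b,c}  FIRST[A]={a,b,c}  FIRST[B]={a,b,c}
pass 3: done
  FIRST[S]={a,b,c}  FIRST[A]={a,b,c}  FIRST[B]={a,b,c}

FOLLOW sets:
initialize: $ ∈ FOLLOW(S)
pass 1:
  A→B b A: FOLLOW(B) ⊇ FIRST(b) = {b}; new: +{b}
  B→S b B: FOLLOW(S) ⊇ FIRST(b) = {b}; new: +{b}
  S→A b A: FOLLOW(A) ⊇ FIRST(b) = {b}; new: +{b}
  S→A b A: FOLLOW(A) ⊇ FOLLOW(S) ⊇ {$,b}; new: +{$}
  FOLLOW(S)={$,b}  FOLLOW(A)={$,b}  FOLLOW(B)={b}
pass 2: done
  FOLLOW(S)={$,b}  FOLLOW(A)={$,b}  FOLLOW(B)={b}

FOLLOW(S) = ["$", "b"]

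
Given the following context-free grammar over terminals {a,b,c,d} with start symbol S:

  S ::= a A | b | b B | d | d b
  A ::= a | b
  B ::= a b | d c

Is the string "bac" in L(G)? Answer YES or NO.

CNF form of G:
  S -> T0 A | T1 B | T2 T1 | b | d
  A -> a | b
  B -> T0 T1 | T2 T3
  T0 -> a
  T1 -> b
  T2 -> d
  T3 -> c

CYK table (by increasing span):
  cell(0,0) b: {A,S,T1}  orig:{A,S}
  cell(1,1) a: {A,T0}  orig:{A}
  cell(2,2) c: {T3}  orig:{}
  cell(0,1) ba: ∅
  cell(1,2) ac: ∅
  cell(0,2) bac: ∅

S ∉ T[0,2] ⇒ NO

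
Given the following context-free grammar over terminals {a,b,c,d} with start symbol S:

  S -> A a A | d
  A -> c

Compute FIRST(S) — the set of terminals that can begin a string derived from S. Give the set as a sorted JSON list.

FIRST iteration:
pass 1:
  A via A→c: +{c}
  S via S→A a A: +{c}
  S via S→d: +{d}
  FIRST[S]={c,d}  FIRST[A]={c}
pass 2: (stable)
  FIRST[S]={c,d}  FIRST[A]={c}

FIRST(S) = ["c", "d"]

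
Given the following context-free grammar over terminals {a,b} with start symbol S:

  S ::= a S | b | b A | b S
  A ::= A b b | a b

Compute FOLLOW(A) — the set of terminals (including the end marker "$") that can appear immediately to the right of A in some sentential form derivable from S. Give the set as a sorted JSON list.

FIRST iteration:
iter 1:
  A via A→a b: +{a}
  S via S→a S: +{a}
  S via S→b: +{b}
  FIRST[S]={a,b}  FIRST[A]={a}
iter 2: done
  FIRST[S]={a,b}  FIRST[A]={a}

FOLLOW iteration:
initialize: $ ∈ FOLLOW(S)
round 1:
  A→A b b: FOLLOW(A) ⊇ FIRST(b) = {b}; new: +{b}
  S→b A: FOLLOW(A) ⊇ FOLLOW(S) ⊇ {$}; new: +{$}
  FOLLOW(S)={$}  FOLLOW(A)={$,b}
round 2: (stable)
  FOLLOW(S)={$}  FOLLOW(A)={$,b}

FOLLOW(A) = ["$", "b"]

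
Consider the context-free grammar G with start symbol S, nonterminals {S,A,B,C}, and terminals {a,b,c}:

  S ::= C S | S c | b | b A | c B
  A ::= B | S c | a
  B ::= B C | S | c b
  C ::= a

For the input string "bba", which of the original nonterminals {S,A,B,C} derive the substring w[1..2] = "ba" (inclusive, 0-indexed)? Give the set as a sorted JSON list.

CNF form of G:
  S -> C S | S T0 | T0 B | T1 A | b
  A -> B C | C S | S T0 | T0 B | T0 T1 | T1 A | a | b
  B -> B C | C S | S T0 | T0 B | T0 T1 | T1 A | b
  C -> a
  T0 -> c
  T1 -> b

CYK fill (cells [i..j] with 1 ≤ i ≤ j ≤ 2 only):
  T[1,1] 'b' = {A,B,S,T1}  orig:{A,B,S}
  T[2,2] 'a' = {A,C}
  T[1,2] 'ba' = {A,B,S}

Original NTs in T[1,2] deriving "ba": ["A", "B", "S"]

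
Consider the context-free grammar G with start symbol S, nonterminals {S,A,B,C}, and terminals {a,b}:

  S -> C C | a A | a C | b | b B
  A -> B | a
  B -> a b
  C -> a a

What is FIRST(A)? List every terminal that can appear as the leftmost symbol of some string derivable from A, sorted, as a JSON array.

FIRST sets, iterate to fixpoint:
round 1:
  A via A→a: +{a}
  B via B→a b: +{a}
  C via C→a a: +{a}
  S via S→C C: +{a}
  S via S→b: +{b}
  S: {a,b}  A: {a}  B: {a}  C: {a}
round 2: (stable)
  S: {a,b}  A: {a}  B: {a}  C: {a}

FIRST(A) = ["a"]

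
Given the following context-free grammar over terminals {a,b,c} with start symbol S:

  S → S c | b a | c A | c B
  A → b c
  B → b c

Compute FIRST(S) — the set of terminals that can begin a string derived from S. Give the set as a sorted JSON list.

FIRST sets, iterate to fixpoint:
[1]
  A via A→b c: +{b}
  B via B→b c: +{b}
  S via S→b a: +{b}
  S via S→c A: +{c}
  FIRST[S]={b,c}  FIRST[A]={b}  FIRST[B]={b}
[2] — fixpoint
  FIRST[S]={b,c}  FIRST[A]={b}  FIRST[B]={b}

FIRST(S) = ["b", "c"]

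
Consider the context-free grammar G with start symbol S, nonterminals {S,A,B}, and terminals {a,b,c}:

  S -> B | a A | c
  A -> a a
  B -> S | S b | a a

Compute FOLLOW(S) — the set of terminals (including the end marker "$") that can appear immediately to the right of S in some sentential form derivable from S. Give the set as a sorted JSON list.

FIRST iteration:
[1]
  A via A→a a: +{a}
  B via B→a a: +{a}
  S via S→B: +{a}
  S via S→c: +{c}
  S: {a,c}  A: {a}  B: {a}
[2]
  B via B→S: +{c}
  S: {a,c}  A: {a}  B: {a,c}
[3] (no change)
  S: {a,c}  A: {a}  B: {a,c}

FOLLOW sets:
initialize: $ ∈ FOLLOW(S)
iter 1:
  B→S b: FOLLOW(S) ⊇ FIRST(b) = {b}; new: +{b}
  S→B: FOLLOW(B) ⊇ FOLLOW(S) ⊇ {$,b}; new: +{$,b}
  S→a A: FOLLOW(A) ⊇ FOLLOW(S) ⊇ {$,b}; new: +{$,b}
  S: {$,b}  A: {$,b}  B: {$,b}
iter 2: (stable)
  S: {$,b}  A: {$,b}  B: {$,b}

FOLLOW(S) = ["$", "b"]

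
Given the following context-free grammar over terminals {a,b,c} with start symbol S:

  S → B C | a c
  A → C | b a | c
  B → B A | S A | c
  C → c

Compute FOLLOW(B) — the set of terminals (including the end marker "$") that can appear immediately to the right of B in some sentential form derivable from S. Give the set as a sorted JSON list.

FIRST sets, iterate to fixpoint:
pass 1:
  A via A→b a: +{b}
  A via A→c: +{c}
  B via B→c: +{c}
  C via C→c: +{c}
  S via S→B C: +{c}
  S via S→a c: +{a}
  FIRST(S)={a,c}  FIRST(A)={b,c}  FIRST(B)={c}  FIRST(C)={c}
pass 2:
  B via B→S A: +{a}
  FIRST(S)={a,c}  FIRST(A)={b,c}  FIRST(B)={a,c}  FIRST(C)={c}
pass 3: — fixpoint
  FIRST(S)={a,c}  FIRST(A)={b,c}  FIRST(B)={a,c}  FIRST(C)={c}

FOLLOW iteration:
initialize: $ ∈ FOLLOW(S)
iter 1:
  B→B A: FOLLOW(B) ⊇ FIRST(A) = {b,c}; new: +{b,c}
  B→B A: FOLLOW(A) ⊇ FOLLOW(B) ⊇ {b,c}; new: +{b,c}
  B→S A: FOLLOW(S) ⊇ FIRST(A) = {b,c}; new: +{b,c}
  S→B C: FOLLOW(C) ⊇ FOLLOW(S) ⊇ {$,b,c}; new: +{$,b,c}
  S: {$,b,c}  A: {b,c}  B: {b,c}  C: {$,b,c}
iter 2: done
  S: {$,b,c}  A: {b,c}  B: {b,c}  C: {$,b,c}

FOLLOW(B) = ["b", "c"]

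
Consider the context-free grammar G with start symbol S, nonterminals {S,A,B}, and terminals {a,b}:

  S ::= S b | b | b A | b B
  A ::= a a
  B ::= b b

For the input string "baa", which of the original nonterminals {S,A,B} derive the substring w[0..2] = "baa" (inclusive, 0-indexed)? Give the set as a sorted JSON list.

Convert to CNF:
  S -> S T1 | T1 A | T1 B | b
  A -> T0 T0
  B -> T1 T1
  T0 -> a
  T1 -> b

CYK fill, restricted to cells inside w[0..2]:
  [0..0]={S,T1}  "b"  orig:{S}
  [1..1]={T0}  "a"  orig:{}
  [2..2]={T0}  "a"  orig:{}
  [0..1]=∅  "ba"
  [1..2]={A}  "aa"
  [0..2]={S}  "baa"

Original NTs in T[0,2] deriving "baa": ["S"]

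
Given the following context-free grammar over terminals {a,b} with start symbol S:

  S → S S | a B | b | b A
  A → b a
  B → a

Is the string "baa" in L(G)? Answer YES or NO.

Convert to CNF:
  S -> S S | T0 A | T1 B | b
  A -> T0 T1
  B -> a
  T0 -> b
  T1 -> a

Fill CYK table bottom-up:
  T[0,0] 'b' = {S,T0}  orig:{S}
  T[1,1] 'a' = {B,T1}  orig:{B}
  T[2,2] 'a' = {B,T1}  orig:{B}
  T[0,1] 'ba' = {A}
  T[1,2] 'aa' = {S}
  T[0,2] 'baa' = {S}

S ∈ T[0,2] ⇒ YES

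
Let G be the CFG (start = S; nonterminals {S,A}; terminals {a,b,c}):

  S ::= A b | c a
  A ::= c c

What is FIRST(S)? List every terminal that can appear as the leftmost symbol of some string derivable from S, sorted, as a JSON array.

FIRST iteration:
pass 1:
  A via A→c c: +{c}
  S via S→A b: +{c}
  FIRST[S]={c}  FIRST[A]={c}
pass 2: (stable)
  FIRST[S]={c}  FIRST[A]={c}

FIRST(S) = ["c"]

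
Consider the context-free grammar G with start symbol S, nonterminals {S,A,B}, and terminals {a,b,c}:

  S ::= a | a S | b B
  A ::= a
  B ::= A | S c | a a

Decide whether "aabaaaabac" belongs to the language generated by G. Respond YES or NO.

Convert to CNF:
  S -> T1 S | T2 B | a
  A -> a
  B -> S T0 | T1 T1 | a
  T0 -> c
  T1 -> a
  T2 -> b

CYK table (by increasing span):
  T[0,0] 'a' = {A,B,S,T1}  orig:{A,B,S}
  T[1,1] 'a' = {A,B,S,T1}  orig:{A,B,S}
  T[2,2] 'b' = {T2}  orig:{}
  T[3,3] 'a' = {A,B,S,T1}  orig:{A,B,S}
  T[4,4] 'a' = {A,B,S,T1}  orig:{A,B,S}
  T[5,5] 'a' = {A,B,S,T1}  orig:{A,B,S}
  T[6,6] 'a' = {A,B,S,T1}  orig:{A,B,S}
  T[7,7] 'b' = {T2}  orig:{}
  T[8,8] 'a' = {A,B,S,T1}  orig:{A,B,S}
  T[9,9] 'c' = {T0}  orig:{}
  T[0,1] 'aa' = {B,S}
  T[1,2] 'ab' = ∅
  T[2,3] 'ba' = {S}
  T[3,4] 'aa' = {B,S}
  T[4,5] 'aa' = {B,S}
  T[5,6] 'aa' = {B,S}
  T[6,7] 'ab' = ∅
  T[7,8] 'ba' = {S}
  T[8,9] 'ac' = {B}
  T[0,2] 'aab' = ∅
  T[1,3] 'aba' = {S}
  T[2,4] 'baa' = {S}
  T[3,5] 'aaa' = {S}
  T[4,6] 'aaa' = {S}
  T[5,7] 'aab' = ∅
  T[6,8] 'aba' = {S}
  T[7,9] 'bac' = {B,S}
  T[0,3] 'aaba' = {S}
  T[1,4] 'abaa' = {S}
  T[2,5] 'baaa' = ∅
  T[3,6] 'aaaa' = {S}
  T[4,7] 'aaab' = ∅
  T[5,8] 'aaba' = {S}
  T[6,9] 'abac' = {B,S}
  T[0,4] 'aabaa' = {S}
  T[1,5] 'abaaa' = ∅
  T[2,6] 'baaaa' = ∅
  T[3,7] 'aaaab' = ∅
  T[4,8] 'aaaba' = {S}
  T[5,9] 'aabac' = {B,S}
  T[0,5] 'aabaaa' = ∅
  T[1,6] 'abaaaa' = ∅
  T[2,7] 'baaaab' = ∅
  T[3,8] 'aaaaba' = {S}
  T[4,9] 'aaabac' = {B,S}
  T[0,6] 'aabaaaa' = ∅
  T[1,7] 'abaaaab' = ∅
  T[2,8] 'baaaaba' = ∅
  T[3,9] 'aaaabac' = {B,S}
  T[0,7] 'aabaaaab' = ∅
  T[1,8] 'abaaaaba' = ∅
  T[2,9] 'baaaabac' = {S}
  T[0,8] 'aabaaaaba' = ∅
  T[1,9] 'abaaaabac' = {S}
  T[0,9] 'aabaaaabac' = {S}

S ∈ T[0,9] ⇒ YES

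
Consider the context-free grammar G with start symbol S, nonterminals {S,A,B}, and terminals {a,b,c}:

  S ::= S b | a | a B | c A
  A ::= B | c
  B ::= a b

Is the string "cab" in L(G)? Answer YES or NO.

Convert to CNF:
  S -> S T1 | T0 B | T2 A | a
  A -> T0 T1 | c
  B -> T0 T1
  T0 -> a
  T1 -> b
  T2 -> c

Fill CYK table bottom-up:
  [0..0]={A,T2}  "c"  orig:{A}
  [1..1]={S,T0}  "a"  orig:{S}
  [2..2]={T1}  "b"  orig:{}
  [0..1]=∅  "ca"
  [1..2]={A,B,S}  "ab"
  [0..2]={S}  "cab"

S ∈ T[0,2] ⇒ YES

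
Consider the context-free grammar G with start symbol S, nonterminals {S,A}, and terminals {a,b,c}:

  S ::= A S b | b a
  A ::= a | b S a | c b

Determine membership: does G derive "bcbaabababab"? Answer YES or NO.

Convert to CNF:
  S -> A X4 | T0 T1
  A -> T0 X3 | T2 T0 | a
  T0 -> b
  T1 -> a
  T2 -> c
  X3 -> S T1
  X4 -> S T0

Fill CYK table bottom-up:
  [0..0]={T0}  "b"  orig:{}
  [1..1]={T2}  "c"  orig:{}
  [2..2]={T0}  "b"  orig:{}
  [3..3]={A,T1}  "a"  orig:{A}
  [4..4]={A,T1}  "a"  orig:{A}
  [5..5]={T0}  "b"  orig:{}
  [6..6]={A,T1}  "a"  orig:{A}
  [7..7]={T0}  "b"  orig:{}
  [8..8]={A,T1}  "a"  orig:{A}
  [9..9]={T0}  "b"  orig:{}
  [10..10]={A,T1}  "a"  orig:{A}
  [11..11]={T0}  "b"  orig:{}
  [0..1]=∅  "bc"
  [1..2]={A}  "cb"
  [2..3]={S}  "ba"
  [3..4]=∅  "aa"
  [4..5]=∅  "ab"
  [5..6]={S}  "ba"
  [6..7]=∅  "ab"
  [7..8]={S}  "ba"
  [8..9]=∅  "ab"
  [9..10]={S}  "ba"
  [10..11]=∅  "ab"
  [0..2]=∅  "bcb"
  [1..3]=∅  "cba"
  [2..4]={X3}  "baa"  orig:{}
  [3..5]=∅  "aab"
  [4..6]=∅  "aba"
  [5..7]={X4}  "bab"  orig:{}
  [6..8]=∅  "aba"
  [7..9]={X4}  "bab"  orig:{}
  [8..10]=∅  "aba"
  [9..11]={X4}  "bab"  orig:{}
  [0..3]=∅  "bcba"
  [1..4]=∅  "cbaa"
  [2..5]=∅  "baab"
  [3..6]=∅  "aaba"
  [4..7]={S}  "abab"
  [5..8]=∅  "baba"
  [6..9]={S}  "abab"
  [7..10]=∅  "baba"
  [8..11]={S}  "abab"
  [0..4]=∅  "bcbaa"
  [1..5]=∅  "cbaab"
  [2..6]=∅  "baaba"
  [3..7]=∅  "aabab"
  [4..8]={X3}  "ababa"  orig:{}
  [5..9]=∅  "babab"
  [6..10]={X3}  "ababa"  orig:{}
  [7..11]=∅  "babab"
  [0..5]=∅  "bcbaab"
  [1..6]=∅  "cbaaba"
  [2..7]=∅  "baabab"
  [3..8]=∅  "aababa"
  [4..9]=∅  "ababab"
  [5..10]={A}  "bababa"
  [6..11]=∅  "ababab"
  [0..6]=∅  "bcbaaba"
  [1..7]=∅  "cbaabab"
  [2..8]=∅  "baababa"
  [3..9]=∅  "aababab"
  [4..10]=∅  "abababa"
  [5..11]=∅  "bababab"
  [0..7]=∅  "bcbaabab"
  [1..8]=∅  "cbaababa"
  [2..9]=∅  "baababab"
  [3..10]=∅  "aabababa"
  [4..11]=∅  "abababab"
  [0..8]=∅  "bcbaababa"
  [1..9]=∅  "cbaababab"
  [2..10]=∅  "baabababa"
  [3..11]=∅  "aabababab"
  [0..9]=∅  "bcbaababab"
  [1..10]=∅  "cbaabababa"
  [2..11]=∅  "baabababab"
  [0..10]=∅  "bcbaabababa"
  [1..11]=∅  "cbaabababab"
  [0..11]=∅  "bcbaabababab"

S ∉ T[0,11] ⇒ NO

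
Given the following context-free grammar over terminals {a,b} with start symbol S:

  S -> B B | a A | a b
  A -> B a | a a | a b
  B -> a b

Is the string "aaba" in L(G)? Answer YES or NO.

Convert to CNF:
  S -> B B | T0 A | T0 T1
  A -> B T0 | T0 T0 | T0 T1
  B -> T0 T1
  T0 -> a
  T1 -> b

CYK table (by increasing span):
  cell(0,0) a: {T0}  orig:{}
  cell(1,1) a: {T0}  orig:{}
  cell(2,2) b: {T1}  orig:{}
  cell(3,3) a: {T0}  orig:{}
  cell(0,1) aa: {A}
  cell(1,2) ab: {A,B,S}
  cell(2,3) ba: ∅
  cell(0,2) aab: {S}
  cell(1,3) aba: {A}
  cell(0,3) aaba: {S}

S ∈ T[0,3] ⇒ YES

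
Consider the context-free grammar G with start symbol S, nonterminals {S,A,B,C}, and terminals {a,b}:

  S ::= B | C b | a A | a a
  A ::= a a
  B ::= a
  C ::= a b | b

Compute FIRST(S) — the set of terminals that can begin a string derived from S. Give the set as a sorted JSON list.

FIRST iteration:
pass 1:
  A via A→a a: +{a}
  B via B→a: +{a}
  C via C→a b: +{a}
  C via C→b: +{b}
  S via S→B: +{a}
  S via S→C b: +{b}
  FIRST[S]={a,b}  FIRST[A]={a}  FIRST[B]={a}  FIRST[C]={a,b}
pass 2: done
  FIRST[S]={a,b}  FIRST[A]={a}  FIRST[B]={a}  FIRST[C]={a,b}

FIRST(S) = ["a", "b"]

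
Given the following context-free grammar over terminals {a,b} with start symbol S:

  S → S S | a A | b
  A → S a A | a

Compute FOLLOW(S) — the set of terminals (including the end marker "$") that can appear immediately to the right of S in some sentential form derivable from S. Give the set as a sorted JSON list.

FIRST iteration:
[1]
  A via A→a: +{a}
  S via S→a A: +{a}
  S via S→b: +{b}
  FIRST[S]={a,b}  FIRST[A]={a}
[2]
  A via A→S a A: +{b}
  FIRST[S]={a,b}  FIRST[A]={a,b}
[3] — fixpoint
  FIRST[S]={a,b}  FIRST[A]={a,b}

Compute FOLLOW by fixpoint:
initialize: $ ∈ FOLLOW(S)
[1]
  A→S a A: FOLLOW(S) ⊇ FIRST(a) = {a}; new: +{a}
  S→S S: FOLLOW(S) ⊇ FIRST(S) = {a,b}; new: +{b}
  S→a A: FOLLOW(A) ⊇ FOLLOW(S) ⊇ {$,a,b}; new: +{$,a,b}
  FOLLOW(S)={$,a,b}  FOLLOW(A)={$,a,b}
[2] (stable)
  FOLLOW(S)={$,a,b}  FOLLOW(A)={$,a,b}

FOLLOW(S) = ["$", "a", "b"]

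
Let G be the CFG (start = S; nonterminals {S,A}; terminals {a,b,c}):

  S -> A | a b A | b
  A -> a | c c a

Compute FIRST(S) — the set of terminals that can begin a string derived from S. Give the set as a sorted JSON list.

Compute FIRST by fixpoint:
iter 1:
  A via A→a: +{a}
  A via A→c c a: +{c}
  S via S→A: +{a,c}
  S via S→b: +{b}
  FIRST(S)={a,b,c}  FIRST(A)={a,c}
iter 2: done
  FIRST(S)={a,b,c}  FIRST(A)={a,c}

FIRST(S) = ["a", "b", "c"]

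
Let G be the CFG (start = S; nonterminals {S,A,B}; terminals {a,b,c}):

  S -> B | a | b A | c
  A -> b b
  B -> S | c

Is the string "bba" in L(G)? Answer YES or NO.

Convert to CNF:
  S -> T0 A | a | c
  A -> T0 T0
  B -> T0 A | a | c
  T0 -> b

CYK fill:
  T[0,0] 'b' = {T0}  orig:{}
  T[1,1] 'b' = {T0}  orig:{}
  T[2,2] 'a' = {B,S}
  T[0,1] 'bb' = {A}
  T[1,2] 'ba' = ∅
  T[0,2] 'bba' = ∅

S ∉ T[0,2] ⇒ NO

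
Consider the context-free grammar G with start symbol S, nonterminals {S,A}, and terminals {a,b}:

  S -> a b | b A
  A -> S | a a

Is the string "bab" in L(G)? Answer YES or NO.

CNF form of G:
  S -> T0 T1 | T1 A
  A -> T0 T0 | T0 T1 | T1 A
  T0 -> a
  T1 -> b

CYK fill:
  T[0,0] 'b' = {T1}  orig:{}
  T[1,1] 'a' = {T0}  orig:{}
  T[2,2] 'b' = {T1}  orig:{}
  T[0,1] 'ba' = ∅
  T[1,2] 'ab' = {A,S}
  T[0,2] 'bab' = {A,S}

S ∈ T[0,2] ⇒ YES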